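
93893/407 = 93893/407  =  230.70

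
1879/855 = 2 + 169/855 = 2.20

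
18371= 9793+8578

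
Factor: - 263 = -263^1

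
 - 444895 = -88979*5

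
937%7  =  6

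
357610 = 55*6502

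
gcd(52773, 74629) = 1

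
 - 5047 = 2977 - 8024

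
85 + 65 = 150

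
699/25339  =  699/25339= 0.03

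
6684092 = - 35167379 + 41851471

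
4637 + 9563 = 14200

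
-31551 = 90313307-90344858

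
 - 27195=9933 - 37128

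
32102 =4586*7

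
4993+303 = 5296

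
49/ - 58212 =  - 1/1188 = - 0.00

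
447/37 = 447/37 =12.08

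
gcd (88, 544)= 8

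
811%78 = 31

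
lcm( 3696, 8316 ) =33264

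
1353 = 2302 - 949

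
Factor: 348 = 2^2  *  3^1*29^1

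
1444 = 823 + 621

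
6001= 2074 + 3927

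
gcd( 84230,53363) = 1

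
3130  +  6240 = 9370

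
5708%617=155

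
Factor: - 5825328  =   - 2^4*3^1*157^1*773^1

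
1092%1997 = 1092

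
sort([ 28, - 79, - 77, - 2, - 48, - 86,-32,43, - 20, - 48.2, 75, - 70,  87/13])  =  [ -86, - 79, - 77, - 70 , - 48.2, - 48, - 32, - 20, - 2,87/13,28,43,75 ] 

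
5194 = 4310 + 884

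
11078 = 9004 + 2074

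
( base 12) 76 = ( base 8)132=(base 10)90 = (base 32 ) 2Q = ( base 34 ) 2M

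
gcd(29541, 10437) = 3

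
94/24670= 47/12335 = 0.00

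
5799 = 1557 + 4242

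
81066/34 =2384 + 5/17 = 2384.29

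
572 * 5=2860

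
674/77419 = 674/77419 =0.01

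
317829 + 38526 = 356355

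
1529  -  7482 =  - 5953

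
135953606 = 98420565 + 37533041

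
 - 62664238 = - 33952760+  -28711478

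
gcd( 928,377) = 29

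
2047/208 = 2047/208 = 9.84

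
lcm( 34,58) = 986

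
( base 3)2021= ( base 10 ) 61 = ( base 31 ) 1U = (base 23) 2F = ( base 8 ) 75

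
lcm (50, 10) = 50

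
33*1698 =56034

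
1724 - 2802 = - 1078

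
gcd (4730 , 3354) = 86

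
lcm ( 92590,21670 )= 1018490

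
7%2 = 1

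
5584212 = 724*7713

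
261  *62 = 16182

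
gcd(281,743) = 1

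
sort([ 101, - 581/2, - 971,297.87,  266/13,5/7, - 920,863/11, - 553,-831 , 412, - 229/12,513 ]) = [ - 971,-920, - 831, - 553,-581/2, - 229/12,5/7,266/13, 863/11,101,  297.87, 412,513 ]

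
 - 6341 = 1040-7381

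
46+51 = 97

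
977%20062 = 977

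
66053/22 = 3002 + 9/22 = 3002.41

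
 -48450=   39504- 87954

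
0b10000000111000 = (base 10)8248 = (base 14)3012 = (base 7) 33022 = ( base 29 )9NC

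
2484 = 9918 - 7434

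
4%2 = 0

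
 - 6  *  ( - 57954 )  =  347724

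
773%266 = 241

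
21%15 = 6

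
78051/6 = 26017/2 = 13008.50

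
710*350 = 248500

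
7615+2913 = 10528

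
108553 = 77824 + 30729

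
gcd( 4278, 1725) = 69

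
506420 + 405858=912278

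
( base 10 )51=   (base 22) 27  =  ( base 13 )3c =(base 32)1J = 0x33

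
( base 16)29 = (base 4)221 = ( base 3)1112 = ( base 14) 2d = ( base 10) 41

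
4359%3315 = 1044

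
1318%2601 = 1318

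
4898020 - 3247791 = 1650229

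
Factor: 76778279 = 859^1*89381^1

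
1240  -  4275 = -3035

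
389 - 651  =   - 262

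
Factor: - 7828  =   - 2^2 * 19^1*103^1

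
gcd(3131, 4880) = 1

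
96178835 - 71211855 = 24966980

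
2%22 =2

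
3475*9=31275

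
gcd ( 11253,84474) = 3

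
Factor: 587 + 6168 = 6755 = 5^1  *7^1*193^1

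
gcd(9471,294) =21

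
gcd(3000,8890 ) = 10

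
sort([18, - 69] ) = [ - 69,18]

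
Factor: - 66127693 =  - 173^1*382241^1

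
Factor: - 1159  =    -  19^1*  61^1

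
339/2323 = 339/2323 = 0.15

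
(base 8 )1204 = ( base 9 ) 785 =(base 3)212212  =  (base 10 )644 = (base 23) 150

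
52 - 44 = 8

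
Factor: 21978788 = 2^2 * 13^3*41^1* 61^1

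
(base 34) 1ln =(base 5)30033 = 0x765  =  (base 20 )4ED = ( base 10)1893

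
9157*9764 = 89408948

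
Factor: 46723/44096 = 2^(  -  6 )*13^( -1 )*53^( - 1)*46723^1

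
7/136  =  7/136 = 0.05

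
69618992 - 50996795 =18622197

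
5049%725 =699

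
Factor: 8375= 5^3*67^1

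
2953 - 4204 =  - 1251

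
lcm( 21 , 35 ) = 105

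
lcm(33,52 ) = 1716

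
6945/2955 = 2  +  69/197 = 2.35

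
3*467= 1401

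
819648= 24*34152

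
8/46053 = 8/46053 = 0.00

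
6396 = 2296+4100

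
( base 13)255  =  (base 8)630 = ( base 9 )503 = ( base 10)408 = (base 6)1520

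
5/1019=5/1019 = 0.00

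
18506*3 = 55518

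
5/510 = 1/102= 0.01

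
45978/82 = 22989/41 = 560.71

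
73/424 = 73/424 = 0.17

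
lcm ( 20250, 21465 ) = 1073250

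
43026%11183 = 9477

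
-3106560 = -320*9708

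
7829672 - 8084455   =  - 254783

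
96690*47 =4544430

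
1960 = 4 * 490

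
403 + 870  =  1273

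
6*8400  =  50400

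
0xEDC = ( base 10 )3804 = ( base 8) 7334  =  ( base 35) 33o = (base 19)AA4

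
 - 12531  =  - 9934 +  - 2597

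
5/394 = 5/394 = 0.01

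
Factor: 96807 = 3^1*23^2*61^1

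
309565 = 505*613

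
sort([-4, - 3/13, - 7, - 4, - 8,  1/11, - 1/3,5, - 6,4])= [ - 8 , - 7, - 6,-4,-4, - 1/3,-3/13, 1/11,4,5]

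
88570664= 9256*9569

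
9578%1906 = 48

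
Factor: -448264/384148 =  - 818/701 = -  2^1 * 409^1*701^ ( - 1 ) 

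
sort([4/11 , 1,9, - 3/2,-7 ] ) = [ - 7, - 3/2,4/11, 1, 9 ] 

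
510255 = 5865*87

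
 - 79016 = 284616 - 363632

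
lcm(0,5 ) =0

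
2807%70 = 7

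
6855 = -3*(  -  2285 ) 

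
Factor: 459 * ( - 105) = - 48195 = - 3^4*5^1*7^1 * 17^1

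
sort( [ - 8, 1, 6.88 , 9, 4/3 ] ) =[  -  8 , 1,4/3, 6.88, 9]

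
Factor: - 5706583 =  - 5706583^1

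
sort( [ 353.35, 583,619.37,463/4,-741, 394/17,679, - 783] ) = [ - 783,-741,394/17, 463/4, 353.35, 583,619.37, 679 ]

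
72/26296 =9/3287 = 0.00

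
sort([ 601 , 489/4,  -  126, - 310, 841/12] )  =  [ - 310, - 126,841/12, 489/4,601] 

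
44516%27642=16874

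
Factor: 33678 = 2^1 * 3^2 * 1871^1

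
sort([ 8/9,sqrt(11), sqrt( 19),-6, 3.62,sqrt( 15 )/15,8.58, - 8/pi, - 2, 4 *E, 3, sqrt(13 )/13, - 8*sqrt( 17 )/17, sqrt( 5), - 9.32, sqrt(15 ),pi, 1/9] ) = [ - 9.32, - 6, - 8/pi, - 2, - 8 * sqrt(17)/17, 1/9 , sqrt( 15 ) /15, sqrt( 13)/13,8/9, sqrt ( 5 ), 3, pi, sqrt( 11 ), 3.62,sqrt ( 15 ), sqrt(19), 8.58,4*E] 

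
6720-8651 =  - 1931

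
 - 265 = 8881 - 9146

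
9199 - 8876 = 323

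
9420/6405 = 1  +  201/427= 1.47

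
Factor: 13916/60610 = 6958/30305=2^1*5^( - 1)*7^2*11^ ( - 1) * 19^ ( - 1)*29^( - 1)*71^1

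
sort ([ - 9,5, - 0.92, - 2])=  [-9 , - 2, - 0.92, 5 ]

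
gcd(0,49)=49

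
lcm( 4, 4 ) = 4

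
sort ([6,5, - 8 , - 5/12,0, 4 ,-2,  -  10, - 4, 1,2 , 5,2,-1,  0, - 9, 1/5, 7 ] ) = [ - 10, - 9,-8, - 4, - 2, - 1,-5/12,  0,0, 1/5,1, 2 , 2,  4, 5,5,  6,7]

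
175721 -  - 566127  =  741848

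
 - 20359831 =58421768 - 78781599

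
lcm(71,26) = 1846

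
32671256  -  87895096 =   -  55223840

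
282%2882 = 282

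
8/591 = 8/591=0.01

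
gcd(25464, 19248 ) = 24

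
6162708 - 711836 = 5450872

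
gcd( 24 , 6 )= 6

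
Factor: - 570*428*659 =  - 2^3*3^1*5^1*19^1*107^1 * 659^1 = -160769640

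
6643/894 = 7 + 385/894 = 7.43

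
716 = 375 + 341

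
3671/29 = 3671/29 = 126.59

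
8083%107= 58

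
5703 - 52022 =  - 46319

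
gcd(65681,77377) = 1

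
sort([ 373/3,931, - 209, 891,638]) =[ - 209 , 373/3,638, 891,  931]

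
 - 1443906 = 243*( - 5942)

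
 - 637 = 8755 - 9392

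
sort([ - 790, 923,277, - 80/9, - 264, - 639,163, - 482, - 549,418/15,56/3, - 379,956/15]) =[-790, - 639, - 549, - 482, - 379, - 264, - 80/9, 56/3,418/15, 956/15, 163,277, 923]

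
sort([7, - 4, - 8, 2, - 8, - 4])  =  [ - 8,  -  8, - 4, - 4,2, 7 ] 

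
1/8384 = 1/8384  =  0.00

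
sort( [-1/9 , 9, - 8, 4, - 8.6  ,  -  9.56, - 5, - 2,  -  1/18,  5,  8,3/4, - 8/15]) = [ - 9.56,-8.6  , - 8,-5, - 2, - 8/15, - 1/9,  -  1/18, 3/4,4,5,8, 9]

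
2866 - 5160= - 2294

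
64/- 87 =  - 1+23/87=- 0.74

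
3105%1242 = 621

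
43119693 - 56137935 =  - 13018242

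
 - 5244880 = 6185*(-848 )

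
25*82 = 2050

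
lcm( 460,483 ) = 9660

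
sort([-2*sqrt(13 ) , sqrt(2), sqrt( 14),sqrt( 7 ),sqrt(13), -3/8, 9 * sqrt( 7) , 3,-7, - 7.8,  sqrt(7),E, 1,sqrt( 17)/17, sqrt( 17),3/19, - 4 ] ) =[-7.8,  -  2*sqrt (13), - 7, - 4, - 3/8,  3/19, sqrt( 17)/17,1, sqrt( 2 ),  sqrt(7), sqrt(7), E, 3, sqrt(13 ) , sqrt(14), sqrt ( 17), 9*sqrt(7)]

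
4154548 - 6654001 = - 2499453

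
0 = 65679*0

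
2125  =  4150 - 2025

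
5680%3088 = 2592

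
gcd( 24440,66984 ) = 8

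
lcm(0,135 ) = 0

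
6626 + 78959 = 85585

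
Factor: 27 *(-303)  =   - 3^4*101^1= -  8181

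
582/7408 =291/3704 = 0.08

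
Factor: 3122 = 2^1*7^1*223^1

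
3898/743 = 3898/743 = 5.25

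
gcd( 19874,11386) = 2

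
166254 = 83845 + 82409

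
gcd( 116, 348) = 116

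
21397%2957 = 698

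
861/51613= 861/51613 = 0.02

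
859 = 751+108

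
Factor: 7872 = 2^6*3^1*41^1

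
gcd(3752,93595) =1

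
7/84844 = 7/84844 = 0.00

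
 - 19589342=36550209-56139551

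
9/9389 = 9/9389 = 0.00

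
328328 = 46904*7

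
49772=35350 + 14422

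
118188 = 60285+57903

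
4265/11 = 387 + 8/11 = 387.73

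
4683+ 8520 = 13203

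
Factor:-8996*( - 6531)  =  58752876  =  2^2*3^1*7^1 * 13^1 * 173^1*311^1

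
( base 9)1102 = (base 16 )32c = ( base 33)ok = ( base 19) 24E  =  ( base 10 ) 812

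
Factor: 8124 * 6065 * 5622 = 277007521320 = 2^3*3^2 * 5^1*677^1* 937^1 * 1213^1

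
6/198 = 1/33 = 0.03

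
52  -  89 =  - 37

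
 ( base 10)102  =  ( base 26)3o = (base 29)3F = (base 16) 66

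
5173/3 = 5173/3 =1724.33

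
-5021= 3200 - 8221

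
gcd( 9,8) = 1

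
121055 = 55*2201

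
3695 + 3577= 7272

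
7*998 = 6986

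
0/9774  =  0 = 0.00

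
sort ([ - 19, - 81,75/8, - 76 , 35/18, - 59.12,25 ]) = [ - 81, - 76, - 59.12, - 19,35/18,75/8,25]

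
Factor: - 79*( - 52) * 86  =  2^3*13^1*43^1 * 79^1 = 353288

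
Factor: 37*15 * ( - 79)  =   - 43845=- 3^1*5^1 *37^1*79^1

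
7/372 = 7/372 = 0.02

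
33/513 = 11/171 = 0.06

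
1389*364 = 505596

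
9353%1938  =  1601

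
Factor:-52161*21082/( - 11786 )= 6624447/71 = 3^1*71^( - 1)*127^1*17387^1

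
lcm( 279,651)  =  1953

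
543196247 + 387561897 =930758144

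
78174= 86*909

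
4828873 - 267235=4561638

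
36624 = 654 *56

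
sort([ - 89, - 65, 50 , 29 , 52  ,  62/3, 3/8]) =[ - 89,-65,3/8,62/3,29, 50,52] 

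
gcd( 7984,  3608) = 8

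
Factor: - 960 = -2^6*3^1*5^1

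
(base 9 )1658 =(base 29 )1EL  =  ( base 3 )1201222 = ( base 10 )1268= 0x4F4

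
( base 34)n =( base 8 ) 27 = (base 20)13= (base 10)23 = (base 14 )19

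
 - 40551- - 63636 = 23085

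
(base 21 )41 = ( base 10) 85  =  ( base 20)45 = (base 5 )320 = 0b1010101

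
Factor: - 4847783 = -163^1*29741^1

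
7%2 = 1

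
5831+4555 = 10386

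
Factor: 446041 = 446041^1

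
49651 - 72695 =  - 23044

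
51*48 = 2448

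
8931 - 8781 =150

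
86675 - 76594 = 10081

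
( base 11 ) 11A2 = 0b11000011100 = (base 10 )1564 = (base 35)19o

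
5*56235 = 281175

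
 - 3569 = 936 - 4505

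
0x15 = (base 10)21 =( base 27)L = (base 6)33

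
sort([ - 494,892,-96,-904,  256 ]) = [ - 904,  -  494, - 96,256, 892] 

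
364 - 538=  - 174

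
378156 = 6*63026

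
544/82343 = 544/82343 = 0.01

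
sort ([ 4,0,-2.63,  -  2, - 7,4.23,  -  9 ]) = [ - 9, - 7,-2.63,-2, 0,4,4.23] 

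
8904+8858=17762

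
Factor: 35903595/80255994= 2^(  -  1 )*5^1*29^1*907^1*146989^( - 1)=131515/293978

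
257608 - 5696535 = -5438927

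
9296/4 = 2324 = 2324.00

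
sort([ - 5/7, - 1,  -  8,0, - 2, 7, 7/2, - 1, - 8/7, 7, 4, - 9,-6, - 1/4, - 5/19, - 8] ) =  [ - 9, - 8, - 8, - 6, - 2, - 8/7, -1, - 1,-5/7, - 5/19, - 1/4, 0,7/2,4, 7 , 7]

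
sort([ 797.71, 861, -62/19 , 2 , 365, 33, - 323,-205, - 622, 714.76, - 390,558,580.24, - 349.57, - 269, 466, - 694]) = [ - 694, - 622, - 390,-349.57,- 323,-269, - 205, - 62/19, 2, 33,  365,466,558,580.24, 714.76, 797.71,861]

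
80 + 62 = 142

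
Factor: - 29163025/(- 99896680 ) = 2^( - 3 )*5^1*13^( -1)*19^( - 1)*149^1*7829^1*10111^(-1)= 5832605/19979336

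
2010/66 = 335/11=30.45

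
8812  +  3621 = 12433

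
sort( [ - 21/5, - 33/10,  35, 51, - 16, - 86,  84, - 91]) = [ - 91, - 86 , - 16, - 21/5, - 33/10,  35, 51 , 84 ] 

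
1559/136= 1559/136   =  11.46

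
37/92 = 37/92 = 0.40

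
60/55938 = 10/9323 = 0.00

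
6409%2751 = 907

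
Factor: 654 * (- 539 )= - 2^1*3^1*7^2*11^1*109^1=- 352506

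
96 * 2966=284736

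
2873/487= 5 + 438/487= 5.90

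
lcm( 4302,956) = 8604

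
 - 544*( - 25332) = 13780608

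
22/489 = 22/489 = 0.04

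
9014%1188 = 698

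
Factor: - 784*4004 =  - 2^6*7^3*11^1*13^1 = - 3139136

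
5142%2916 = 2226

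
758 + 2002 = 2760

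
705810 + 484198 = 1190008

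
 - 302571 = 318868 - 621439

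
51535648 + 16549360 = 68085008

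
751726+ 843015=1594741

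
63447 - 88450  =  -25003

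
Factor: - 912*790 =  - 2^5*3^1 *5^1* 19^1* 79^1 = - 720480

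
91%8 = 3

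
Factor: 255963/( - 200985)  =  -5^( - 1)* 41^1*2081^1 * 13399^( - 1 ) = - 85321/66995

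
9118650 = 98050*93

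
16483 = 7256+9227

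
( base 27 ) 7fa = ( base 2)1010110001110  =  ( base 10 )5518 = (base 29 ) 6G8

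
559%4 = 3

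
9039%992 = 111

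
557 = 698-141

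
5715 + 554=6269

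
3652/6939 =3652/6939= 0.53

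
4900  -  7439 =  - 2539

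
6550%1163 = 735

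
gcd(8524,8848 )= 4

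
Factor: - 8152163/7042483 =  - 7^( - 1 )*17^1*19^( - 1 )*31^2*499^1*52951^ ( - 1)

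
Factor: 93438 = 2^1*3^2*29^1*179^1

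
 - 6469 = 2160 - 8629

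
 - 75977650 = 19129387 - 95107037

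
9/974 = 9/974  =  0.01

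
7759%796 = 595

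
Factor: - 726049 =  - 109^1*6661^1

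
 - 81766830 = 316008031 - 397774861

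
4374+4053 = 8427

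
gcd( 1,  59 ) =1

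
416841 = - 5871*( - 71) 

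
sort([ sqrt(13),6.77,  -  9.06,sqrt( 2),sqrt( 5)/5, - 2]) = [ - 9.06,  -  2 , sqrt ( 5 ) /5,sqrt(2 ),sqrt(13), 6.77] 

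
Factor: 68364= 2^2*3^4*211^1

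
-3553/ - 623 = 5 + 438/623  =  5.70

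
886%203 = 74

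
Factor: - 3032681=-17^1*178393^1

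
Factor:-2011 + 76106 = 5^1*7^1*29^1*73^1 = 74095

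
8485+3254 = 11739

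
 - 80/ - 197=80/197 = 0.41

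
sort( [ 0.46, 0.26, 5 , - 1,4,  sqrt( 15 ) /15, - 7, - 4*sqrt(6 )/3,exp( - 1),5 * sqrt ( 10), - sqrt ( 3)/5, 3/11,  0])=[-7,  -  4*sqrt(  6)/3, - 1, - sqrt(3)/5,  0,  sqrt( 15)/15,0.26 , 3/11, exp( - 1), 0.46, 4,  5, 5 * sqrt(10 )]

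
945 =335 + 610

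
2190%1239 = 951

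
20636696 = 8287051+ 12349645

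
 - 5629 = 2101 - 7730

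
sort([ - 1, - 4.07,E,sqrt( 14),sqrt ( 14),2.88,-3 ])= [  -  4.07,-3, - 1,E,2.88, sqrt( 14 ),sqrt(14)]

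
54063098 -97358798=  - 43295700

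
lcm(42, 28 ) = 84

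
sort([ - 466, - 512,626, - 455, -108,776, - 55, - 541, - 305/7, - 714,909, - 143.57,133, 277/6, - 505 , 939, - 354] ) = [-714, - 541, - 512, - 505, - 466, - 455, - 354, - 143.57,-108, - 55, - 305/7, 277/6, 133, 626 , 776,909,939]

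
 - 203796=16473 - 220269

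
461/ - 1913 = -1 + 1452/1913 = - 0.24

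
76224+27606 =103830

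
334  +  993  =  1327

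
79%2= 1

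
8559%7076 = 1483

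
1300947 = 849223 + 451724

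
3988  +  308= 4296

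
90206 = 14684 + 75522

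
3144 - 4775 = -1631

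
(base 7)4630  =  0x697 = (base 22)3af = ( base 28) 247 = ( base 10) 1687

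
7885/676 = 7885/676 = 11.66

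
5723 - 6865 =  - 1142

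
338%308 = 30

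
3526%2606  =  920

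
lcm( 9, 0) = 0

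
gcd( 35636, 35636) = 35636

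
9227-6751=2476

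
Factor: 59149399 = 23^1*2571713^1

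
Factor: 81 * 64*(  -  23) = - 119232 = -2^6 * 3^4*23^1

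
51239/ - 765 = - 51239/765 = -66.98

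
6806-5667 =1139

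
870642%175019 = 170566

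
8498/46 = 4249/23 = 184.74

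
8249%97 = 4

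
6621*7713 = 51067773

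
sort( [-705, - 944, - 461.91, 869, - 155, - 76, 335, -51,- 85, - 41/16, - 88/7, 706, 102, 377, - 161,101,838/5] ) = [ - 944,-705, - 461.91, - 161, - 155, - 85, - 76 , - 51, - 88/7, - 41/16,  101,102,838/5,335, 377 , 706, 869]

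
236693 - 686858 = -450165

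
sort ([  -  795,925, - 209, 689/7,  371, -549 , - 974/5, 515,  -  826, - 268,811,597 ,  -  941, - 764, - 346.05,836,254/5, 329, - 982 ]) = [ - 982, - 941 , - 826, - 795,- 764,-549 , - 346.05,-268, - 209, - 974/5, 254/5,689/7, 329,371,515,597, 811,836,925]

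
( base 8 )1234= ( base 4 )22130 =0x29c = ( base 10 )668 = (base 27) OK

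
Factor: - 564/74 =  -282/37 = - 2^1*3^1*37^( - 1 )*47^1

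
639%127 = 4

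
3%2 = 1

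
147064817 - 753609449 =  - 606544632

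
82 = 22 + 60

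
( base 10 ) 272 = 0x110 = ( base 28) 9K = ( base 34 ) 80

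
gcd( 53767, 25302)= 1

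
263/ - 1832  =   - 1 + 1569/1832 = - 0.14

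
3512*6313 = 22171256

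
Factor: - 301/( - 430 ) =7/10  =  2^( - 1) *5^( - 1)*7^1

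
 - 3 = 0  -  3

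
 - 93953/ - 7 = 13421  +  6/7 = 13421.86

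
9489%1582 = 1579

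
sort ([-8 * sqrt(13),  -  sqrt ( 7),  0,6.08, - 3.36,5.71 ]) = [-8*sqrt(13), - 3.36, - sqrt(7) , 0, 5.71,6.08] 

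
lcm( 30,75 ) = 150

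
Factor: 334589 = 53^1 * 59^1*107^1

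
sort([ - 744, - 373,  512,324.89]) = [  -  744, - 373,324.89  ,  512 ]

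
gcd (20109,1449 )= 3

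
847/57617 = 121/8231 = 0.01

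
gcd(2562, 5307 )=183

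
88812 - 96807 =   -  7995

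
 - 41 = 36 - 77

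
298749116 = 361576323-62827207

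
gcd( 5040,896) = 112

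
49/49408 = 49/49408  =  0.00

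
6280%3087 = 106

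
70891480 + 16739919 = 87631399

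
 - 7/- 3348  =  7/3348 = 0.00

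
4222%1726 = 770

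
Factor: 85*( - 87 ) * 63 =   -  3^3*5^1*7^1 * 17^1*29^1 = -465885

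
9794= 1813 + 7981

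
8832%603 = 390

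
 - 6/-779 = 6/779 = 0.01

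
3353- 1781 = 1572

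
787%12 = 7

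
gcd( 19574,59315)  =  1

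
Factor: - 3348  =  -2^2*3^3*31^1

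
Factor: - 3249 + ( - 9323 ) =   -  2^2*7^1*449^1 = - 12572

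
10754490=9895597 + 858893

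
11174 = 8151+3023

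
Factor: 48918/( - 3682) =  - 93/7= - 3^1*7^ ( - 1 )*31^1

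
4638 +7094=11732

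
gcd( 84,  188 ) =4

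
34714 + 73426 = 108140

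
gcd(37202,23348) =2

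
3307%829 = 820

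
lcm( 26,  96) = 1248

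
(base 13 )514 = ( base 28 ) 12m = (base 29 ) 10l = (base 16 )35e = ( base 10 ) 862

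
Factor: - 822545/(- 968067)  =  3^( - 2 )*5^1*17^1 * 9677^1*107563^ ( - 1 )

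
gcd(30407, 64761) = 1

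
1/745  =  1/745 = 0.00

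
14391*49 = 705159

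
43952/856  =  51+37/107 =51.35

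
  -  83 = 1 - 84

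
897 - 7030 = -6133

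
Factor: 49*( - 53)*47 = -7^2*47^1*53^1 = -122059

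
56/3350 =28/1675 = 0.02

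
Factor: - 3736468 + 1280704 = - 2^2*3^1*37^1*5531^1 = - 2455764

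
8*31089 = 248712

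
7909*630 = 4982670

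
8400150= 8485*990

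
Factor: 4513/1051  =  1051^( - 1 )* 4513^1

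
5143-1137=4006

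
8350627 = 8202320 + 148307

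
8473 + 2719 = 11192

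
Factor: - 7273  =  -7^1* 1039^1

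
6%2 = 0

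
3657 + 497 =4154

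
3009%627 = 501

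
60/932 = 15/233 = 0.06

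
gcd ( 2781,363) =3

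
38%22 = 16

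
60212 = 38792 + 21420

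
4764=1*4764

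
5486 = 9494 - 4008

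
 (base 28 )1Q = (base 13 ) 42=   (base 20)2E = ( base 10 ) 54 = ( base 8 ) 66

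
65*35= 2275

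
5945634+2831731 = 8777365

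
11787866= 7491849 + 4296017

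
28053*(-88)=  - 2468664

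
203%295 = 203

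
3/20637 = 1/6879 = 0.00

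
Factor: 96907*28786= 2^1*37^1*389^1 * 96907^1 = 2789564902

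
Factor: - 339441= - 3^1*  113147^1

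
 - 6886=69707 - 76593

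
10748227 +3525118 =14273345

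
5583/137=40 + 103/137=40.75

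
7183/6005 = 7183/6005 = 1.20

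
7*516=3612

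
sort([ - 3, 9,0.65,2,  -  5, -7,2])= [-7,-5,-3, 0.65, 2, 2, 9]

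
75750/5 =15150 = 15150.00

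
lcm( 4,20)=20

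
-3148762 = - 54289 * 58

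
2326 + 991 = 3317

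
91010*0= 0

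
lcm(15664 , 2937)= 46992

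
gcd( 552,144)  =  24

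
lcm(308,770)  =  1540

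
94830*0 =0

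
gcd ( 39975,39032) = 41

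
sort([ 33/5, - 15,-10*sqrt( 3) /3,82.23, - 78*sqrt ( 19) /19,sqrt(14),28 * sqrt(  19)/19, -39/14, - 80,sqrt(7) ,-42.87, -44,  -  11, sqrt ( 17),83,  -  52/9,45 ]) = [ - 80, - 44,  -  42.87, - 78*sqrt( 19) /19,-15, - 11, - 52/9, - 10*sqrt(3 )/3,-39/14,sqrt( 7),sqrt( 14) , sqrt(17 ),  28*sqrt ( 19)/19,33/5, 45,82.23,83 ] 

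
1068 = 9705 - 8637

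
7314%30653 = 7314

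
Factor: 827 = 827^1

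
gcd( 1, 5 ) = 1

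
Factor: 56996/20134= 2^1*10067^( - 1 ) * 14249^1   =  28498/10067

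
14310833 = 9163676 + 5147157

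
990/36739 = 990/36739 = 0.03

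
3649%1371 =907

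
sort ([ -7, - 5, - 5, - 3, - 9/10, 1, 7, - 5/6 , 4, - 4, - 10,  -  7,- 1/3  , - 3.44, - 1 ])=[-10, - 7, - 7, - 5,- 5, - 4, - 3.44, - 3, - 1, - 9/10, - 5/6,  -  1/3, 1, 4, 7 ] 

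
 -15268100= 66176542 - 81444642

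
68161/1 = 68161 = 68161.00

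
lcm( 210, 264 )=9240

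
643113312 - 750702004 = -107588692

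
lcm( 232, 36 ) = 2088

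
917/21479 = 917/21479 = 0.04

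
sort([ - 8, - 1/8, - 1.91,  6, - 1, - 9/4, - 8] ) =[ - 8, - 8, - 9/4, -1.91,  -  1,  -  1/8,6 ] 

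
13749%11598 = 2151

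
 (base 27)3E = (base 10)95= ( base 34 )2r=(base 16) 5F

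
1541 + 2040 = 3581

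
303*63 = 19089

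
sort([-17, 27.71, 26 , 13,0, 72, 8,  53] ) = [ - 17,0,  8, 13,  26, 27.71, 53,72]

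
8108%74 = 42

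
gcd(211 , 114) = 1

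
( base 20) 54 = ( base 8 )150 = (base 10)104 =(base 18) 5E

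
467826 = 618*757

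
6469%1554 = 253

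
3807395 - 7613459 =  - 3806064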